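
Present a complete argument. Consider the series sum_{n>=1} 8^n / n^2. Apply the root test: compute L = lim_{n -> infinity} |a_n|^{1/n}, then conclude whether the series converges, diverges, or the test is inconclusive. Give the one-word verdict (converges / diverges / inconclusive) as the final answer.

Let a_n denote the general term. Form |a_n|^(1/n) and simplify:
|a_n|^(1/n) = 8/n^(2/n)
Take the limit as n -> infinity: L = 8.
Since L = 8 > 1, the root test implies divergence.

diverges


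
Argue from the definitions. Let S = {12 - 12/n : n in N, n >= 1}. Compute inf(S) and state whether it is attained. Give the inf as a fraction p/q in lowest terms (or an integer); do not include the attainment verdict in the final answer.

Analysis:
- Values: 0, 6, 8, 9, ... strictly increasing.
- Minimum is 0 (n=1); inf = 0 (attained).
- 12 - 12/n -> 12 from below; sup = 12, not attained.
Conclusion: inf(S) = 0, attained in S.

0


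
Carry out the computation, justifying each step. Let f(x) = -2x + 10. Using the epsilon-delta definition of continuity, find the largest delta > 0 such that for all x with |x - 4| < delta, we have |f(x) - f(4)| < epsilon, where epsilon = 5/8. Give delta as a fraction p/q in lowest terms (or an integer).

We compute f(4) = -2*(4) + 10 = 2.
|f(x) - f(4)| = |-2x + 10 - (2)| = |-2(x - 4)| = 2|x - 4|.
We need 2|x - 4| < 5/8, i.e. |x - 4| < 5/8 / 2 = 5/16.
So any delta <= 5/16 works. Conversely, if delta > 5/16, then x = 4 + 5/16 satisfies |x - 4| = 5/16 < delta but |f(x) - f(4)| = 2 * 5/16 = 5/8, which is not < 5/8; so no larger delta works.
Hence the largest such delta is 5/16.

5/16


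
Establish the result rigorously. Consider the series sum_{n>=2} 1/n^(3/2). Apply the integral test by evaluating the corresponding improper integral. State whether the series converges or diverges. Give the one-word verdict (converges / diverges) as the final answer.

Let f(x) = x^(-3/2). Then f is positive, continuous, and decreasing on [2, infinity), so the integral test applies.
Compute the improper integral int_{2}^infinity f(x) dx:
  antiderivative F(x) = -2/sqrt(x).
  As x -> infinity, F(x) -> 0 (since p = 3/2 > 1).
  So int = F(infinity) - F(2) = 0 - (-sqrt(2)) = sqrt(2).
  Finite, so by the integral test, the series converges.

converges


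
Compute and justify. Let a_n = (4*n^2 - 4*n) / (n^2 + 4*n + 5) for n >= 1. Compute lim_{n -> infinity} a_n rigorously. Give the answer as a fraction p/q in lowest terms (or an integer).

Divide numerator and denominator by n^2, the highest power:
numerator / n^2 = 4 - 4/n
denominator / n^2 = 1 + 4/n + 5/n^2
As n -> infinity, all terms of the form c/n^k (k >= 1) tend to 0.
So numerator / n^2 -> 4 and denominator / n^2 -> 1.
Therefore lim a_n = 4.

4


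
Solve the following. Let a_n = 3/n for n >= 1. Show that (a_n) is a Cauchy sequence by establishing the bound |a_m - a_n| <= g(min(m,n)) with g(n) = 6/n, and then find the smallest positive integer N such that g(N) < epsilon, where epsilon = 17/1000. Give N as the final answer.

For any m, n >= 1, by the triangle inequality:
|a_m - a_n| = |3/m - 3/n| <= 3*1/m + 3*1/n <= 6/min(m,n).
So g(n) = 6/n bounds the Cauchy difference. Since g(n) -> 0, (a_n) is Cauchy.
Now solve g(N) < 17/1000: 6/N < 17/1000 <=> N > 6 / (17/1000) = 6000/17.
The smallest integer strictly greater than 6000/17 is N = 353.
Check: g(353) = 6/353 = 6/353 < 17/1000; g(352) = 3/176 >= 17/1000. So N = 353.

353


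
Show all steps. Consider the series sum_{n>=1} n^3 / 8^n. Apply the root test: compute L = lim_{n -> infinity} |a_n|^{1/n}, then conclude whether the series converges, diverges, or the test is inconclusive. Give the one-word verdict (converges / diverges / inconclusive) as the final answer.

Let a_n denote the general term. Form |a_n|^(1/n) and simplify:
|a_n|^(1/n) = n^(3/n)/8
Take the limit as n -> infinity: L = 1/8.
Since L = 1/8 < 1, the root test implies convergence.

converges


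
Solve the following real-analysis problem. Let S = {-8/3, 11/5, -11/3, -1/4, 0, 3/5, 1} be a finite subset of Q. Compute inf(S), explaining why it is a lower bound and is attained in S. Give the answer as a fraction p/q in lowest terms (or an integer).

S is finite, so inf(S) = min(S).
Sorted increasing:
-11/3, -8/3, -1/4, 0, 3/5, 1, 11/5
The extremum is -11/3.
For every x in S, x >= -11/3. And -11/3 is in S, so it is attained.
Therefore inf(S) = -11/3.

-11/3


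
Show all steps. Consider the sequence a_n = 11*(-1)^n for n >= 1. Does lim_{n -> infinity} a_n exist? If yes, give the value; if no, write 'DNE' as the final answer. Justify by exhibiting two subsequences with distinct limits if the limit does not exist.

Examine the behaviour of a_n along subsequences.
Even-n subsequence a_{2k} = 11 -> 11. Odd-n subsequence a_{2k+1} = -11 -> -11.
Since these two subsequential limits are 11 and -11, distinct, the full sequence cannot converge (a convergent sequence has all subsequences tending to the same limit). So lim a_n does not exist.

DNE


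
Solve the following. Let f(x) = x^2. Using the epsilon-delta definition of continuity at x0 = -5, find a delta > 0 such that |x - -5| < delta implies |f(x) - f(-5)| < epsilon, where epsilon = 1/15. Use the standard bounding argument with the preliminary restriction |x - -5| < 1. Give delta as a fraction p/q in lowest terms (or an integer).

Factor: |x^2 - (-5)^2| = |x - -5| * |x + -5|.
Impose |x - -5| < 1 first. Then |x + -5| = |(x - -5) + 2*(-5)| <= |x - -5| + 2*|-5| < 1 + 10 = 11.
So |x^2 - (-5)^2| < delta * 11.
We need delta * 11 <= 1/15, i.e. delta <= 1/15/11 = 1/165.
Since 1/165 < 1, this is tighter than 1; take delta = 1/165.
So delta = 1/165 works.

1/165


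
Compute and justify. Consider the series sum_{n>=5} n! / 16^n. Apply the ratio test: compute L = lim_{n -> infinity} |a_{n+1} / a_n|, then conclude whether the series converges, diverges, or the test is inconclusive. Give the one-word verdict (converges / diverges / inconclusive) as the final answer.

Let a_n denote the general term. Form the ratio a_{n+1}/a_n and simplify:
a_{n+1}/a_n = n/16 + 1/16
Take the limit as n -> infinity: L = infinity.
Since L = infinity > 1 (or L = infinity), the ratio test implies the series diverges.

diverges


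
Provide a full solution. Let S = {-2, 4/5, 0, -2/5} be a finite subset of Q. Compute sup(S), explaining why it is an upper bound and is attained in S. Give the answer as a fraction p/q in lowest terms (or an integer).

S is finite, so sup(S) = max(S).
Sorted decreasing:
4/5, 0, -2/5, -2
The extremum is 4/5.
For every x in S, x <= 4/5. And 4/5 is in S, so it is attained.
Therefore sup(S) = 4/5.

4/5


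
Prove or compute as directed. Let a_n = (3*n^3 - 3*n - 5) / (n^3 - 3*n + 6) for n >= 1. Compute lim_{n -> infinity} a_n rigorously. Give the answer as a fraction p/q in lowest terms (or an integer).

Divide numerator and denominator by n^3, the highest power:
numerator / n^3 = 3 - 3/n^2 - 5/n^3
denominator / n^3 = 1 - 3/n^2 + 6/n^3
As n -> infinity, all terms of the form c/n^k (k >= 1) tend to 0.
So numerator / n^3 -> 3 and denominator / n^3 -> 1.
Therefore lim a_n = 3.

3


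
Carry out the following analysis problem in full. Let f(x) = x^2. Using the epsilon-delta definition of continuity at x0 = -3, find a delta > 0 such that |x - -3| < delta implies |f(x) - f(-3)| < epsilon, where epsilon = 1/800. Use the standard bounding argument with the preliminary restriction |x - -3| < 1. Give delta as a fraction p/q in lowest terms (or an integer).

Factor: |x^2 - (-3)^2| = |x - -3| * |x + -3|.
Impose |x - -3| < 1 first. Then |x + -3| = |(x - -3) + 2*(-3)| <= |x - -3| + 2*|-3| < 1 + 6 = 7.
So |x^2 - (-3)^2| < delta * 7.
We need delta * 7 <= 1/800, i.e. delta <= 1/800/7 = 1/5600.
Since 1/5600 < 1, this is tighter than 1; take delta = 1/5600.
So delta = 1/5600 works.

1/5600


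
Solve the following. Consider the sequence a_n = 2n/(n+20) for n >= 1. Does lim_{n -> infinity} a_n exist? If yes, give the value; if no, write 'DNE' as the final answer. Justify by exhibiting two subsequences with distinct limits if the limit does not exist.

Examine the behaviour of a_n along subsequences.
Even-n subsequence a_{2k} = 2(2k)/(2k+20) -> 2. Odd-n subsequence a_{2k+1} = 2(2k+1)/(2k+21) -> 2. Both tend to 2, which suggests the limit is 2; verify directly.
|a_n - 2| = |2n - 2(n+20)| / (n+20) = 40/(n+20) < 40/n for every n >= 1.
Given epsilon > 0, choose a positive integer N > 40/epsilon. Then for all n >= N, |a_n - 2| < 40/n <= 40/N < epsilon.
So by the definition of the limit, lim a_n exists and equals 2.

2


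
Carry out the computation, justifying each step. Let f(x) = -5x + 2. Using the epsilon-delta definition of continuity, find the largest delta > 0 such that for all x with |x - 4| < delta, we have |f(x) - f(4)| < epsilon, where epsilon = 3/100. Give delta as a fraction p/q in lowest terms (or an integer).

We compute f(4) = -5*(4) + 2 = -18.
|f(x) - f(4)| = |-5x + 2 - (-18)| = |-5(x - 4)| = 5|x - 4|.
We need 5|x - 4| < 3/100, i.e. |x - 4| < 3/100 / 5 = 3/500.
So any delta <= 3/500 works. Conversely, if delta > 3/500, then x = 4 + 3/500 satisfies |x - 4| = 3/500 < delta but |f(x) - f(4)| = 5 * 3/500 = 3/100, which is not < 3/100; so no larger delta works.
Hence the largest such delta is 3/500.

3/500


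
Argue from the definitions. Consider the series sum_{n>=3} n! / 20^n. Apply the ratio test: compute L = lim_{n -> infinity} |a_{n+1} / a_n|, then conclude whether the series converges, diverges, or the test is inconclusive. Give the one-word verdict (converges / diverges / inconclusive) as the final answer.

Let a_n denote the general term. Form the ratio a_{n+1}/a_n and simplify:
a_{n+1}/a_n = n/20 + 1/20
Take the limit as n -> infinity: L = infinity.
Since L = infinity > 1 (or L = infinity), the ratio test implies the series diverges.

diverges


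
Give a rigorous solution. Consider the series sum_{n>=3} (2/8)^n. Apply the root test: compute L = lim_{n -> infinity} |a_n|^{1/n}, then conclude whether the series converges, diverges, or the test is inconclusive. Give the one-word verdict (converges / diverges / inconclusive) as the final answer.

Let a_n denote the general term. Form |a_n|^(1/n) and simplify:
|a_n|^(1/n) = 1/4
Take the limit as n -> infinity: L = 1/4.
Since L = 1/4 < 1, the root test implies convergence.

converges


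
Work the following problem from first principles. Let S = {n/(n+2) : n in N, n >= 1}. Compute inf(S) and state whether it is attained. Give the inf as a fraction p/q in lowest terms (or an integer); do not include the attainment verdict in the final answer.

Analysis:
- Values: 1/3, 1/2, 3/5, 2/3, ... strictly increasing.
- Minimum is 1/3 (n=1); inf = 1/3 (attained).
- n/(n+2) = 1 - 2/(n+2) -> 1 from below as n -> infinity, and never equals 1.
- So sup = 1 (not attained).
Conclusion: inf(S) = 1/3, attained in S.

1/3


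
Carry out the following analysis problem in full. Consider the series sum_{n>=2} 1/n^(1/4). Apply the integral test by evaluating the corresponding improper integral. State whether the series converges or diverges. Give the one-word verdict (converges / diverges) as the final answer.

Let f(x) = x^(-1/4). Then f is positive, continuous, and decreasing on [2, infinity), so the integral test applies.
Compute the improper integral int_{2}^infinity f(x) dx:
  antiderivative F(x) = 4*x^(3/4)/3.
  As x -> infinity, F(x) -> infinity (since p = 1/4 < 1).
  So the integral diverges. By the integral test, the series diverges.

diverges


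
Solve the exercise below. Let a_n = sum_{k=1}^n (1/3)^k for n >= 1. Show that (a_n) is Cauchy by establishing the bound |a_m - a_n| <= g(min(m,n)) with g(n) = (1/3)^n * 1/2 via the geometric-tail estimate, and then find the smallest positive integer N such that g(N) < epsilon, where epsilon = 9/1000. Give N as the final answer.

For m > n >= 1: |a_m - a_n| = sum_{k=n+1}^m (1/3)^k < sum_{k=n+1}^infinity (1/3)^k = (1/3)^(n+1) / (1 - 1/3) = (1/3)^n * (1/3) * (3/2) = (1/3)^n * 1/2.
So g(n) = (1/3)^n / 2. Since g(n) -> 0, (a_n) is Cauchy.
Now solve g(N) < 9/1000: (1/3)^N / 2 < 9/1000 <=> 3^N > 1 / (2 * 9/1000) = 500/9.
Check powers of 3: 3^3 = 27 <= 500/9, 3^4 = 81 > 500/9.
So the smallest such N is 4. Check: g(4) = 1/(2 * 81) = 1/162 < 9/1000.

4


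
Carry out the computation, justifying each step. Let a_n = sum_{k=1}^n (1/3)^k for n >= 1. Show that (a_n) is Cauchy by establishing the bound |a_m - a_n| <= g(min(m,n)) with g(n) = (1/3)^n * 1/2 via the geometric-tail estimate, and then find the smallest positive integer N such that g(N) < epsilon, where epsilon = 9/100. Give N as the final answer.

For m > n >= 1: |a_m - a_n| = sum_{k=n+1}^m (1/3)^k < sum_{k=n+1}^infinity (1/3)^k = (1/3)^(n+1) / (1 - 1/3) = (1/3)^n * (1/3) * (3/2) = (1/3)^n * 1/2.
So g(n) = (1/3)^n / 2. Since g(n) -> 0, (a_n) is Cauchy.
Now solve g(N) < 9/100: (1/3)^N / 2 < 9/100 <=> 3^N > 1 / (2 * 9/100) = 50/9.
Check powers of 3: 3^1 = 3 <= 50/9, 3^2 = 9 > 50/9.
So the smallest such N is 2. Check: g(2) = 1/(2 * 9) = 1/18 < 9/100.

2


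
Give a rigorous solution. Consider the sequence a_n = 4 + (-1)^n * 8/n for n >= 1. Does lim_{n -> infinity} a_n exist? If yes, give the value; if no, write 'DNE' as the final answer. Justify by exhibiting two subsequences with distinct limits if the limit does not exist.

Examine the behaviour of a_n along subsequences.
Even-n subsequence a_{2k} = 4 + 8/(2k) -> 4. Odd-n subsequence a_{2k+1} = 4 - 8/(2k+1) -> 4. Both tend to 4, which suggests the limit is 4; verify directly.
|a_n - 4| = |(-1)^n * 8/n| = 8/n for every n >= 1.
Given epsilon > 0, choose a positive integer N > 8/epsilon. Then for all n >= N, |a_n - 4| = 8/n <= 8/N < epsilon.
So by the definition of the limit, lim a_n exists and equals 4.

4


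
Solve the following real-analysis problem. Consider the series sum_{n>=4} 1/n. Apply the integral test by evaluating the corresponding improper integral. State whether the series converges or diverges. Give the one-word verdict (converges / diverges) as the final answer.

Let f(x) = 1/x. Then f is positive, continuous, and decreasing on [4, infinity), so the integral test applies.
Compute the improper integral int_{4}^infinity f(x) dx:
  antiderivative F(x) = log(x).
  As x -> infinity, log(x) -> infinity.
  So int = infinity - log(4) = infinity. By the integral test, the series diverges.

diverges


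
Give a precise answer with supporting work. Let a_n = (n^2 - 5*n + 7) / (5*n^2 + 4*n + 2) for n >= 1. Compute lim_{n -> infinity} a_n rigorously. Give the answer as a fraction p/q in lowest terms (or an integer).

Divide numerator and denominator by n^2, the highest power:
numerator / n^2 = 1 - 5/n + 7/n^2
denominator / n^2 = 5 + 4/n + 2/n^2
As n -> infinity, all terms of the form c/n^k (k >= 1) tend to 0.
So numerator / n^2 -> 1 and denominator / n^2 -> 5.
Therefore lim a_n = 1/5.

1/5


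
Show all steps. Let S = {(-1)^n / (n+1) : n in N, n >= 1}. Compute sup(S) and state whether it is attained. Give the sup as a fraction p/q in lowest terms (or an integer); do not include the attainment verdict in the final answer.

Analysis:
- Values: -1/2, 1/3, -1/4, 1/5, -1/6, ...
- Positive terms (even n): 1/(2+1), 1/(4+1), ... decreasing -> max = 1/3 (n=2).
- Negative terms (odd n): -1/(1+1), -1/(3+1), ... increasing -> min = -1/2 (n=1).
- So sup = 1/3 (attained at n=2); inf = -1/2 (attained at n=1).
Conclusion: sup(S) = 1/3, attained in S.

1/3


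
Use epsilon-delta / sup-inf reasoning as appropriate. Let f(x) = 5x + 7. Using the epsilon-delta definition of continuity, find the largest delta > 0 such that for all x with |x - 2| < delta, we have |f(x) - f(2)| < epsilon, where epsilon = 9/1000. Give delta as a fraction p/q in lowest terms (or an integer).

We compute f(2) = 5*(2) + 7 = 17.
|f(x) - f(2)| = |5x + 7 - (17)| = |5(x - 2)| = 5|x - 2|.
We need 5|x - 2| < 9/1000, i.e. |x - 2| < 9/1000 / 5 = 9/5000.
So any delta <= 9/5000 works. Conversely, if delta > 9/5000, then x = 2 + 9/5000 satisfies |x - 2| = 9/5000 < delta but |f(x) - f(2)| = 5 * 9/5000 = 9/1000, which is not < 9/1000; so no larger delta works.
Hence the largest such delta is 9/5000.

9/5000


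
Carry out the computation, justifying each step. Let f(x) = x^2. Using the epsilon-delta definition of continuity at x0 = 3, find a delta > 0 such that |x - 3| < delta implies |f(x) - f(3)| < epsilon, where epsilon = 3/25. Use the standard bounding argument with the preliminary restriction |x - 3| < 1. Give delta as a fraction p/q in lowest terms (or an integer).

Factor: |x^2 - (3)^2| = |x - 3| * |x + 3|.
Impose |x - 3| < 1 first. Then |x + 3| = |(x - 3) + 2*(3)| <= |x - 3| + 2*|3| < 1 + 6 = 7.
So |x^2 - (3)^2| < delta * 7.
We need delta * 7 <= 3/25, i.e. delta <= 3/25/7 = 3/175.
Since 3/175 < 1, this is tighter than 1; take delta = 3/175.
So delta = 3/175 works.

3/175


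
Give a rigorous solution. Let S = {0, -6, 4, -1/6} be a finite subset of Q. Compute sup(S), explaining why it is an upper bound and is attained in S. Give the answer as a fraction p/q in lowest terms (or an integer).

S is finite, so sup(S) = max(S).
Sorted decreasing:
4, 0, -1/6, -6
The extremum is 4.
For every x in S, x <= 4. And 4 is in S, so it is attained.
Therefore sup(S) = 4.

4


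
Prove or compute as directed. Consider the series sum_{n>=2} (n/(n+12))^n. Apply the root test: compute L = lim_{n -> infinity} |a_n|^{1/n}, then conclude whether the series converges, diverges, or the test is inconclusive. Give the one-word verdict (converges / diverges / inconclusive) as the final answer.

Let a_n denote the general term. Form |a_n|^(1/n) and simplify:
|a_n|^(1/n) = n/(n + 12)
Take the limit as n -> infinity: L = 1.
Since L = 1, the root test is inconclusive. (In fact a_n = (n/(n+12))^n -> e^(-12) != 0, so the nth-term test shows divergence; but the root test itself gives no conclusion.)

inconclusive


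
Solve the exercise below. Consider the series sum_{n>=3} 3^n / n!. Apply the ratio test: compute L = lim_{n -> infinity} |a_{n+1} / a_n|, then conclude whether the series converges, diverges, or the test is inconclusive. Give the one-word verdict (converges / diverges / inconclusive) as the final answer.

Let a_n denote the general term. Form the ratio a_{n+1}/a_n and simplify:
a_{n+1}/a_n = 3/(n + 1)
Take the limit as n -> infinity: L = 0.
Since L = 0 < 1, the ratio test implies the series converges.

converges


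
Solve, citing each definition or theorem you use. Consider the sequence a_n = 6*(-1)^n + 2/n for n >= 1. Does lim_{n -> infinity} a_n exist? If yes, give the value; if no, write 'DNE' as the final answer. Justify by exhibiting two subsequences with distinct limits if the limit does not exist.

Examine the behaviour of a_n along subsequences.
a_{2k} = 6 + 2/(2k) -> 6. a_{2k+1} = -6 + 2/(2k+1) -> -6.
Since these two subsequential limits are 6 and -6, distinct, the full sequence cannot converge (a convergent sequence has all subsequences tending to the same limit). So lim a_n does not exist.

DNE


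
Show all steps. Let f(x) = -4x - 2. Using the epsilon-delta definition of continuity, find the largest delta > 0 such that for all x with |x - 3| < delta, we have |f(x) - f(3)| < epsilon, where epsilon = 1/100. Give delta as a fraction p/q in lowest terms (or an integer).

We compute f(3) = -4*(3) - 2 = -14.
|f(x) - f(3)| = |-4x - 2 - (-14)| = |-4(x - 3)| = 4|x - 3|.
We need 4|x - 3| < 1/100, i.e. |x - 3| < 1/100 / 4 = 1/400.
So any delta <= 1/400 works. Conversely, if delta > 1/400, then x = 3 + 1/400 satisfies |x - 3| = 1/400 < delta but |f(x) - f(3)| = 4 * 1/400 = 1/100, which is not < 1/100; so no larger delta works.
Hence the largest such delta is 1/400.

1/400


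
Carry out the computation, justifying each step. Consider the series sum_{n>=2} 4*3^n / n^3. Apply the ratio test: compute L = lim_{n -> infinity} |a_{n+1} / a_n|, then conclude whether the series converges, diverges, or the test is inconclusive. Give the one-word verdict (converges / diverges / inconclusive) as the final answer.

Let a_n denote the general term. Form the ratio a_{n+1}/a_n and simplify:
a_{n+1}/a_n = 3*n^3/(n + 1)^3
Take the limit as n -> infinity: L = 3.
Since L = 3 > 1 (or L = infinity), the ratio test implies the series diverges.

diverges


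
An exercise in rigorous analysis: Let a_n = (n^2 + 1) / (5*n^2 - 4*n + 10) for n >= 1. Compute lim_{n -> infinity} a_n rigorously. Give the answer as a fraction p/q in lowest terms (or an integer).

Divide numerator and denominator by n^2, the highest power:
numerator / n^2 = 1 + n^(-2)
denominator / n^2 = 5 - 4/n + 10/n^2
As n -> infinity, all terms of the form c/n^k (k >= 1) tend to 0.
So numerator / n^2 -> 1 and denominator / n^2 -> 5.
Therefore lim a_n = 1/5.

1/5


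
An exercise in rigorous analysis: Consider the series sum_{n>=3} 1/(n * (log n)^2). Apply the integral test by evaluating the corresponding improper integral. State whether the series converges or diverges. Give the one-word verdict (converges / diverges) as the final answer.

Let f(x) = 1/(x*log(x)^2). Then f is positive, continuous, and decreasing on [3, infinity), so the integral test applies.
Compute the improper integral int_{3}^infinity f(x) dx:
  antiderivative F(x) = -1/log(x).
  F(x) -> 0 as x -> infinity.  int = 0 - F(3) = 1/log(3) < infinity. By the integral test, the series converges.

converges


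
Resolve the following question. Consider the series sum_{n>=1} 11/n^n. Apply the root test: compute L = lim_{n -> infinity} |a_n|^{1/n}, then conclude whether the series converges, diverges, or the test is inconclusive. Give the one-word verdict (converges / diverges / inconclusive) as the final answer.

Let a_n denote the general term. Form |a_n|^(1/n) and simplify:
|a_n|^(1/n) = 11^(1/n)/n
Take the limit as n -> infinity: L = 0.
Since L = 0 < 1, the root test implies convergence.

converges


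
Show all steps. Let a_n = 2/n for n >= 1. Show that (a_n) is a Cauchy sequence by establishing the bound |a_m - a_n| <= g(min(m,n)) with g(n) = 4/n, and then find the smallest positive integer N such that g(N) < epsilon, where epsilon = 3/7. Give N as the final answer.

For any m, n >= 1, by the triangle inequality:
|a_m - a_n| = |2/m - 2/n| <= 2*1/m + 2*1/n <= 4/min(m,n).
So g(n) = 4/n bounds the Cauchy difference. Since g(n) -> 0, (a_n) is Cauchy.
Now solve g(N) < 3/7: 4/N < 3/7 <=> N > 4 / (3/7) = 28/3.
The smallest integer strictly greater than 28/3 is N = 10.
Check: g(10) = 4/10 = 2/5 < 3/7; g(9) = 4/9 >= 3/7. So N = 10.

10


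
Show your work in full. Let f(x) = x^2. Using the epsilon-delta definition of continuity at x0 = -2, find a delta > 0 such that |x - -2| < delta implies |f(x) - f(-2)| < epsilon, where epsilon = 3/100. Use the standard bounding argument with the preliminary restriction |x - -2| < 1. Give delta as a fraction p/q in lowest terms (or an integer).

Factor: |x^2 - (-2)^2| = |x - -2| * |x + -2|.
Impose |x - -2| < 1 first. Then |x + -2| = |(x - -2) + 2*(-2)| <= |x - -2| + 2*|-2| < 1 + 4 = 5.
So |x^2 - (-2)^2| < delta * 5.
We need delta * 5 <= 3/100, i.e. delta <= 3/100/5 = 3/500.
Since 3/500 < 1, this is tighter than 1; take delta = 3/500.
So delta = 3/500 works.

3/500


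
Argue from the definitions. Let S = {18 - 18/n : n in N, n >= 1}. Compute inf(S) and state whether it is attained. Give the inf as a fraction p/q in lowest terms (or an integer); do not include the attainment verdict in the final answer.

Analysis:
- Values: 0, 9, 12, 27/2, ... strictly increasing.
- Minimum is 0 (n=1); inf = 0 (attained).
- 18 - 18/n -> 18 from below; sup = 18, not attained.
Conclusion: inf(S) = 0, attained in S.

0


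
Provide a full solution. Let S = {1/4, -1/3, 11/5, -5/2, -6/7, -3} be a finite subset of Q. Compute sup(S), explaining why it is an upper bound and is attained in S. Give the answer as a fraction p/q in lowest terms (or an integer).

S is finite, so sup(S) = max(S).
Sorted decreasing:
11/5, 1/4, -1/3, -6/7, -5/2, -3
The extremum is 11/5.
For every x in S, x <= 11/5. And 11/5 is in S, so it is attained.
Therefore sup(S) = 11/5.

11/5


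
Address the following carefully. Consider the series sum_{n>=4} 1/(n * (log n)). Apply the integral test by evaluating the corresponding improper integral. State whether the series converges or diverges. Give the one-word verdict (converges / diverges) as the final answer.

Let f(x) = 1/(x*log(x)). Then f is positive, continuous, and decreasing on [4, infinity), so the integral test applies.
Compute the improper integral int_{4}^infinity f(x) dx:
  antiderivative F(x) = log(log(x)).
  F(x) = log(log(x)) -> infinity as x -> infinity. The integral diverges, so by the integral test, the series diverges.

diverges


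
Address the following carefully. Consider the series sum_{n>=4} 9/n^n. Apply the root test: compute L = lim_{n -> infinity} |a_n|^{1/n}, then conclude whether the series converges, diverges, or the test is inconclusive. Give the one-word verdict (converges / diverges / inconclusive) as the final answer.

Let a_n denote the general term. Form |a_n|^(1/n) and simplify:
|a_n|^(1/n) = 3^(2/n)/n
Take the limit as n -> infinity: L = 0.
Since L = 0 < 1, the root test implies convergence.

converges


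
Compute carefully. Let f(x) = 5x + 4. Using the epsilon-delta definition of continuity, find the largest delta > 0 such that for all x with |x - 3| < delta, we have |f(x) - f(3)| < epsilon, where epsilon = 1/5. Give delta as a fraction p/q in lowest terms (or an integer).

We compute f(3) = 5*(3) + 4 = 19.
|f(x) - f(3)| = |5x + 4 - (19)| = |5(x - 3)| = 5|x - 3|.
We need 5|x - 3| < 1/5, i.e. |x - 3| < 1/5 / 5 = 1/25.
So any delta <= 1/25 works. Conversely, if delta > 1/25, then x = 3 + 1/25 satisfies |x - 3| = 1/25 < delta but |f(x) - f(3)| = 5 * 1/25 = 1/5, which is not < 1/5; so no larger delta works.
Hence the largest such delta is 1/25.

1/25


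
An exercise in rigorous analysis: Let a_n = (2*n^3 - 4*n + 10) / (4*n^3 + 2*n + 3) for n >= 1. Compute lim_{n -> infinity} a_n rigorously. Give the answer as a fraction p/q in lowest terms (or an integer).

Divide numerator and denominator by n^3, the highest power:
numerator / n^3 = 2 - 4/n^2 + 10/n^3
denominator / n^3 = 4 + 2/n^2 + 3/n^3
As n -> infinity, all terms of the form c/n^k (k >= 1) tend to 0.
So numerator / n^3 -> 2 and denominator / n^3 -> 4.
Therefore lim a_n = 1/2.

1/2


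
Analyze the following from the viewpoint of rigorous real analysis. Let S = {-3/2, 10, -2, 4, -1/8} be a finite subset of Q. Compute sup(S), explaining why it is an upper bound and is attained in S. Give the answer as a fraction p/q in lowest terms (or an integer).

S is finite, so sup(S) = max(S).
Sorted decreasing:
10, 4, -1/8, -3/2, -2
The extremum is 10.
For every x in S, x <= 10. And 10 is in S, so it is attained.
Therefore sup(S) = 10.

10


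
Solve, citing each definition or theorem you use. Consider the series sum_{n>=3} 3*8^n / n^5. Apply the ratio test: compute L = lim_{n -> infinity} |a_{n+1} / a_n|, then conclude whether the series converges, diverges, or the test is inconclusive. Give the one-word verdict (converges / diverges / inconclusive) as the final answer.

Let a_n denote the general term. Form the ratio a_{n+1}/a_n and simplify:
a_{n+1}/a_n = 8*n^5/(n + 1)^5
Take the limit as n -> infinity: L = 8.
Since L = 8 > 1 (or L = infinity), the ratio test implies the series diverges.

diverges


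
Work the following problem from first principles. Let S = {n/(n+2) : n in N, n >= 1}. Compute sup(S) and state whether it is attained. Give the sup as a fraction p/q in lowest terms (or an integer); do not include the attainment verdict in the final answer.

Analysis:
- Values: 1/3, 1/2, 3/5, 2/3, ... strictly increasing.
- Minimum is 1/3 (n=1); inf = 1/3 (attained).
- n/(n+2) = 1 - 2/(n+2) -> 1 from below as n -> infinity, and never equals 1.
- So sup = 1 (not attained).
Conclusion: sup(S) = 1, not attained in S.

1


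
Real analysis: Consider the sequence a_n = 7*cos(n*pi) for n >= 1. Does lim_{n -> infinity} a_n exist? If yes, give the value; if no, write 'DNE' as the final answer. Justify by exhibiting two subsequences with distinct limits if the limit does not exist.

Examine the behaviour of a_n along subsequences.
cos(n*pi) = (-1)^n, so a_n = 7*(-1)^n. a_{2k} = 7 -> 7. a_{2k+1} = -7 -> -7.
Since these two subsequential limits are 7 and -7, distinct, the full sequence cannot converge (a convergent sequence has all subsequences tending to the same limit). So lim a_n does not exist.

DNE


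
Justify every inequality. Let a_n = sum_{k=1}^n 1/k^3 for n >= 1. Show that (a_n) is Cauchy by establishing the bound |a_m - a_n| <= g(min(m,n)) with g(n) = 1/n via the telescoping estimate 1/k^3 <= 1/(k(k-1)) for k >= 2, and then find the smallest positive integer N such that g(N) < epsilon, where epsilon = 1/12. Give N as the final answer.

For m > n >= 1: |a_m - a_n| = sum_{k=n+1}^m 1/k^3.
Use 1/k^3 <= 1/(k(k-1)) = 1/(k-1) - 1/k for k >= 2 (which holds since k^3 >= k^2 >= k(k-1) for k >= 2):
sum_{k=n+1}^m 1/k^3 <= sum_{k=n+1}^m (1/(k-1) - 1/k) = 1/n - 1/m <= 1/n.
By symmetry the same bound holds with n,m swapped, so |a_m - a_n| <= 1/min(m,n) = g(min(m,n)). Since g(n) -> 0, (a_n) is Cauchy.
Now solve g(N) < 1/12: 1/N < 1/12 <=> N > 1/(1/12) = 12.
The smallest integer strictly greater than 12 is N = 13.
Check: g(13) = 1/13 < 1/12; g(12) = 1/12 >= 1/12. So N = 13.

13


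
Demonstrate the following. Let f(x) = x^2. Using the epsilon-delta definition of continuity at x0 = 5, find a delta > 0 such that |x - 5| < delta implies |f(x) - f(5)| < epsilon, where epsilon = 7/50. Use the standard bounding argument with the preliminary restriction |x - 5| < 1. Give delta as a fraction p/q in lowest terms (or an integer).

Factor: |x^2 - (5)^2| = |x - 5| * |x + 5|.
Impose |x - 5| < 1 first. Then |x + 5| = |(x - 5) + 2*(5)| <= |x - 5| + 2*|5| < 1 + 10 = 11.
So |x^2 - (5)^2| < delta * 11.
We need delta * 11 <= 7/50, i.e. delta <= 7/50/11 = 7/550.
Since 7/550 < 1, this is tighter than 1; take delta = 7/550.
So delta = 7/550 works.

7/550


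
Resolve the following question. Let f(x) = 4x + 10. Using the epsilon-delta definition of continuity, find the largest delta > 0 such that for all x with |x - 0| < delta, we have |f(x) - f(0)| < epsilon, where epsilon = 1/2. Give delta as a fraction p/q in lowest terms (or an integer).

We compute f(0) = 4*(0) + 10 = 10.
|f(x) - f(0)| = |4x + 10 - (10)| = |4(x - 0)| = 4|x - 0|.
We need 4|x - 0| < 1/2, i.e. |x - 0| < 1/2 / 4 = 1/8.
So any delta <= 1/8 works. Conversely, if delta > 1/8, then x = 0 + 1/8 satisfies |x - 0| = 1/8 < delta but |f(x) - f(0)| = 4 * 1/8 = 1/2, which is not < 1/2; so no larger delta works.
Hence the largest such delta is 1/8.

1/8


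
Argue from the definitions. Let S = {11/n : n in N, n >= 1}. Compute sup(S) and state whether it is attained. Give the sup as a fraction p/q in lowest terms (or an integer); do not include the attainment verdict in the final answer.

Analysis:
- Values: 11, 11/2, 11/3, 11/4, ... strictly decreasing.
- The maximum is 11 (n=1); sup = 11 (attained).
- The set is bounded below by 0; 11/n -> 0 so 0 is the greatest lower bound.
- 0 is not in the set, so inf = 0 is not attained.
Conclusion: sup(S) = 11, attained in S.

11


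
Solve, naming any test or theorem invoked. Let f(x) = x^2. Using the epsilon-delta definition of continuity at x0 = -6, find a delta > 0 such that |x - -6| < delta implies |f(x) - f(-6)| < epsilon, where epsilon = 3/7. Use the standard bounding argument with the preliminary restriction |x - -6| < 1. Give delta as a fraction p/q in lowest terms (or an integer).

Factor: |x^2 - (-6)^2| = |x - -6| * |x + -6|.
Impose |x - -6| < 1 first. Then |x + -6| = |(x - -6) + 2*(-6)| <= |x - -6| + 2*|-6| < 1 + 12 = 13.
So |x^2 - (-6)^2| < delta * 13.
We need delta * 13 <= 3/7, i.e. delta <= 3/7/13 = 3/91.
Since 3/91 < 1, this is tighter than 1; take delta = 3/91.
So delta = 3/91 works.

3/91


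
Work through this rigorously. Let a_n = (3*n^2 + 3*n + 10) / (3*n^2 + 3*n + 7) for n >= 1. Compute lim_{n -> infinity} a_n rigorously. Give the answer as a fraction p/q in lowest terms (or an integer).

Divide numerator and denominator by n^2, the highest power:
numerator / n^2 = 3 + 3/n + 10/n^2
denominator / n^2 = 3 + 3/n + 7/n^2
As n -> infinity, all terms of the form c/n^k (k >= 1) tend to 0.
So numerator / n^2 -> 3 and denominator / n^2 -> 3.
Therefore lim a_n = 1.

1


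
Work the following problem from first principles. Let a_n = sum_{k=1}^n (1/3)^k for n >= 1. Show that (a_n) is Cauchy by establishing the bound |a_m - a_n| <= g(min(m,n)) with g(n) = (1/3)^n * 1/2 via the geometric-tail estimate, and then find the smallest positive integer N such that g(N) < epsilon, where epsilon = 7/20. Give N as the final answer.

For m > n >= 1: |a_m - a_n| = sum_{k=n+1}^m (1/3)^k < sum_{k=n+1}^infinity (1/3)^k = (1/3)^(n+1) / (1 - 1/3) = (1/3)^n * (1/3) * (3/2) = (1/3)^n * 1/2.
So g(n) = (1/3)^n / 2. Since g(n) -> 0, (a_n) is Cauchy.
Now solve g(N) < 7/20: (1/3)^N / 2 < 7/20 <=> 3^N > 1 / (2 * 7/20) = 10/7.
Check powers of 3: 3^0 = 1 <= 10/7, 3^1 = 3 > 10/7.
So the smallest such N is 1. Check: g(1) = 1/(2 * 3) = 1/6 < 7/20.

1


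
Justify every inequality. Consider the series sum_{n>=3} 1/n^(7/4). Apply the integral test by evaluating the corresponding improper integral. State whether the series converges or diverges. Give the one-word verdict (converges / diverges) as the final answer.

Let f(x) = x^(-7/4). Then f is positive, continuous, and decreasing on [3, infinity), so the integral test applies.
Compute the improper integral int_{3}^infinity f(x) dx:
  antiderivative F(x) = -4/(3*x^(3/4)).
  As x -> infinity, F(x) -> 0 (since p = 7/4 > 1).
  So int = F(infinity) - F(3) = 0 - (-4*3^(1/4)/9) = 4*3^(1/4)/9.
  Finite, so by the integral test, the series converges.

converges


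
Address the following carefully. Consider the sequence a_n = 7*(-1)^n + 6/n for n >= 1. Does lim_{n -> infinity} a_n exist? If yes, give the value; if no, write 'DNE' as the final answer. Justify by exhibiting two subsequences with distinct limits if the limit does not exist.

Examine the behaviour of a_n along subsequences.
a_{2k} = 7 + 6/(2k) -> 7. a_{2k+1} = -7 + 6/(2k+1) -> -7.
Since these two subsequential limits are 7 and -7, distinct, the full sequence cannot converge (a convergent sequence has all subsequences tending to the same limit). So lim a_n does not exist.

DNE


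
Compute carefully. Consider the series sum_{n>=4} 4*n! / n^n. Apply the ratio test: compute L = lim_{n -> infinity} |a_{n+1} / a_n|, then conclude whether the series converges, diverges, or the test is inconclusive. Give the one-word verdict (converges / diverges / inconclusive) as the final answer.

Let a_n denote the general term. Form the ratio a_{n+1}/a_n and simplify:
a_{n+1}/a_n = (n/(n + 1))^n
Take the limit as n -> infinity: L = exp(-1).
Since L = exp(-1) < 1, the ratio test implies the series converges.

converges


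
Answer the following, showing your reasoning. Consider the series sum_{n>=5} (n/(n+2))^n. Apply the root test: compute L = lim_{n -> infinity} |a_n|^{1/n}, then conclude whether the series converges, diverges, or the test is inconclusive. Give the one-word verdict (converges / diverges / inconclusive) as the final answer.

Let a_n denote the general term. Form |a_n|^(1/n) and simplify:
|a_n|^(1/n) = n/(n + 2)
Take the limit as n -> infinity: L = 1.
Since L = 1, the root test is inconclusive. (In fact a_n = (n/(n+2))^n -> e^(-2) != 0, so the nth-term test shows divergence; but the root test itself gives no conclusion.)

inconclusive


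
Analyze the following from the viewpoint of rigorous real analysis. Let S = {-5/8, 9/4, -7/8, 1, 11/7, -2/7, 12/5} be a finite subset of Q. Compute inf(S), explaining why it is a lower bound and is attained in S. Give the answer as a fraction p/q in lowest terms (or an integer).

S is finite, so inf(S) = min(S).
Sorted increasing:
-7/8, -5/8, -2/7, 1, 11/7, 9/4, 12/5
The extremum is -7/8.
For every x in S, x >= -7/8. And -7/8 is in S, so it is attained.
Therefore inf(S) = -7/8.

-7/8


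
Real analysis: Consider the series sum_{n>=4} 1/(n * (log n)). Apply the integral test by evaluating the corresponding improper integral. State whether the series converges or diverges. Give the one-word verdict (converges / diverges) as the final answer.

Let f(x) = 1/(x*log(x)). Then f is positive, continuous, and decreasing on [4, infinity), so the integral test applies.
Compute the improper integral int_{4}^infinity f(x) dx:
  antiderivative F(x) = log(log(x)).
  F(x) = log(log(x)) -> infinity as x -> infinity. The integral diverges, so by the integral test, the series diverges.

diverges


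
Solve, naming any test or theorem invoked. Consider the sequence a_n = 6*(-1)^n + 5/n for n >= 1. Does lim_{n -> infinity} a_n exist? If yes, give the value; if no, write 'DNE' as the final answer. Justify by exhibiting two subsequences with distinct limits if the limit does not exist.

Examine the behaviour of a_n along subsequences.
a_{2k} = 6 + 5/(2k) -> 6. a_{2k+1} = -6 + 5/(2k+1) -> -6.
Since these two subsequential limits are 6 and -6, distinct, the full sequence cannot converge (a convergent sequence has all subsequences tending to the same limit). So lim a_n does not exist.

DNE


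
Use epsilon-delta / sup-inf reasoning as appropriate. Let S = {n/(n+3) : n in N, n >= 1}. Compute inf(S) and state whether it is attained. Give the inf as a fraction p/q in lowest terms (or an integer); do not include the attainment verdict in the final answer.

Analysis:
- Values: 1/4, 2/5, 1/2, 4/7, ... strictly increasing.
- Minimum is 1/4 (n=1); inf = 1/4 (attained).
- n/(n+3) = 1 - 3/(n+3) -> 1 from below as n -> infinity, and never equals 1.
- So sup = 1 (not attained).
Conclusion: inf(S) = 1/4, attained in S.

1/4


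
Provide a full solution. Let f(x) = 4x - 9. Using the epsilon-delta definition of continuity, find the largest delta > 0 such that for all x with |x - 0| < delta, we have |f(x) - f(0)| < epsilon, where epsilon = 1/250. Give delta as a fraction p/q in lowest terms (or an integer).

We compute f(0) = 4*(0) - 9 = -9.
|f(x) - f(0)| = |4x - 9 - (-9)| = |4(x - 0)| = 4|x - 0|.
We need 4|x - 0| < 1/250, i.e. |x - 0| < 1/250 / 4 = 1/1000.
So any delta <= 1/1000 works. Conversely, if delta > 1/1000, then x = 0 + 1/1000 satisfies |x - 0| = 1/1000 < delta but |f(x) - f(0)| = 4 * 1/1000 = 1/250, which is not < 1/250; so no larger delta works.
Hence the largest such delta is 1/1000.

1/1000


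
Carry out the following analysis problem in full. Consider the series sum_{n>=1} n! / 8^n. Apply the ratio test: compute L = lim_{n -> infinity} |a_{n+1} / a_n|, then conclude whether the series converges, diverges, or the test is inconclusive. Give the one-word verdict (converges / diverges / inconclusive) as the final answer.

Let a_n denote the general term. Form the ratio a_{n+1}/a_n and simplify:
a_{n+1}/a_n = n/8 + 1/8
Take the limit as n -> infinity: L = infinity.
Since L = infinity > 1 (or L = infinity), the ratio test implies the series diverges.

diverges


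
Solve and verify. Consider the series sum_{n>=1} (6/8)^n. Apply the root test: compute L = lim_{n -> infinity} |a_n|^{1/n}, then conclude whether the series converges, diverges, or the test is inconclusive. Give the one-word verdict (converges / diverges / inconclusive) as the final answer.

Let a_n denote the general term. Form |a_n|^(1/n) and simplify:
|a_n|^(1/n) = 3/4
Take the limit as n -> infinity: L = 3/4.
Since L = 3/4 < 1, the root test implies convergence.

converges


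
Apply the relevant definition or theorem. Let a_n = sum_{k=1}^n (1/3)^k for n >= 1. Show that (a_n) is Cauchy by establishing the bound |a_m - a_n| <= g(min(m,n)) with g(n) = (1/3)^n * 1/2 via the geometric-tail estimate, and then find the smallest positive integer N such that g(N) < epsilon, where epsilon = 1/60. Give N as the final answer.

For m > n >= 1: |a_m - a_n| = sum_{k=n+1}^m (1/3)^k < sum_{k=n+1}^infinity (1/3)^k = (1/3)^(n+1) / (1 - 1/3) = (1/3)^n * (1/3) * (3/2) = (1/3)^n * 1/2.
So g(n) = (1/3)^n / 2. Since g(n) -> 0, (a_n) is Cauchy.
Now solve g(N) < 1/60: (1/3)^N / 2 < 1/60 <=> 3^N > 1 / (2 * 1/60) = 30.
Check powers of 3: 3^3 = 27 <= 30, 3^4 = 81 > 30.
So the smallest such N is 4. Check: g(4) = 1/(2 * 81) = 1/162 < 1/60.

4
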